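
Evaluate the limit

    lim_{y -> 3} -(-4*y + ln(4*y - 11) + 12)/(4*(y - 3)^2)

Direct substitution gives 0/0.
Apply L'Hôpital: lim (-4 + 4/(4*y - 11))/(24 - 8*y), still 0/0.
After 2 applications of L'Hôpital's rule the quotient is (-16/(4*y - 11)^2)/(-8); substituting y = 3 gives 2.

2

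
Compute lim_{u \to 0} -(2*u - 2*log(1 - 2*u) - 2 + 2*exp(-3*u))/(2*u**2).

Substitution gives 0/0; apply L'Hôpital's rule 2 times.
After differentiating numerator and denominator 2 times the quotient is (18*e^(-3*u) + 8/(2*u - 1)^2)/(-4); at u = 0 this is -13/2.

-13/2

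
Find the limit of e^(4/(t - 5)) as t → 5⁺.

As t → 5⁺, 4/(t - 5) → +∞, so e^(4/(t - 5)) → ∞.

∞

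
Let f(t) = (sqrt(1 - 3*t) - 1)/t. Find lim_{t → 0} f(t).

-3/2

A 0/0 form; rationalise with √(1 - 3t) + √1. This collapses the numerator to -3t, leaving -3/(√(1 - 3t) + √1) → -3/(2√1) = -3/2.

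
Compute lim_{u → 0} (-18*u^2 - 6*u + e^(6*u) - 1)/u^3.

36

Direct substitution gives 0/0.
Apply L'Hôpital: lim (-36*u + 6*e^(6*u) - 6)/(3*u^2), still 0/0.
Apply L'Hôpital: lim (36*e^(6*u) - 36)/(6*u), still 0/0.
After 3 applications of L'Hôpital's rule the quotient is (216*e^(6*u))/(6); substituting u = 0 gives 36.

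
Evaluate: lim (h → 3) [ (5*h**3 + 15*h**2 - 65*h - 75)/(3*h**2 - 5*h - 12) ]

At h = 3 both the top and bottom vanish — a removable singularity. Factoring out (h - 3) from each leaves (5*h^2 + 30*h + 25)/(3*h + 4), which at h = 3 equals 160/13.

160/13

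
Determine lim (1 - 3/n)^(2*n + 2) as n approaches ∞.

Let L be the limit and take ln: ln L = lim (2n + 2)·ln(1 - 3/n) = lim (2n + 2)·(-3/n + O(1/n²)) = -6.
Hence L = e^(-6).

e^(-6)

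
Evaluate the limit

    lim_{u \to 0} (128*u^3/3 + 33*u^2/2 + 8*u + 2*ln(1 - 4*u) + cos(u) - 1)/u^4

Substitution gives 0/0; apply L'Hôpital's rule 4 times.
After differentiating numerator and denominator 4 times the quotient is (cos(u) - 3072/(4*u - 1)^4)/(24); at u = 0 this is -3071/24.

-3071/24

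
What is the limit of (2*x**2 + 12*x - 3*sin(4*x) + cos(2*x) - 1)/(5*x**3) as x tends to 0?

Substitution gives 0/0; apply L'Hôpital's rule 3 times.
After differentiating numerator and denominator 3 times the quotient is (8*sin(2*x) + 192*cos(4*x))/(30); at x = 0 this is 32/5.

32/5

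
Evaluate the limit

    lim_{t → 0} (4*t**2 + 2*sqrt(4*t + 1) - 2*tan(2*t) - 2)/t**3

8/3

Substitution gives 0/0; apply L'Hôpital's rule 3 times.
After differentiating numerator and denominator 3 times the quotient is (-64*tan(2*t)^2/cos(2*t)^2 - 32/cos(2*t)^4 + 48/(4*t + 1)^(5/2))/(6); at t = 0 this is 8/3.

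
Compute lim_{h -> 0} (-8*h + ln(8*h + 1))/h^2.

-32

Direct substitution gives 0/0.
Apply L'Hôpital: lim (-8 + 8/(8*h + 1))/(2*h), still 0/0.
After 2 applications of L'Hôpital's rule the quotient is (-64/(8*h + 1)^2)/(2); substituting h = 0 gives -32.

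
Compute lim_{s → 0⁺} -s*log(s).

0

This is a 0·(−∞) form. Rewrite as -1·ln(s) / s^(−1) and apply L'Hôpital:
the derivative quotient is -1·(1/s) / (−1·s^(−2)) = (1/1)·s^1 → 0.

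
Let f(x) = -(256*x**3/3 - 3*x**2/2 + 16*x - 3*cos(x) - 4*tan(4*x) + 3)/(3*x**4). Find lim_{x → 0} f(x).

Substitution gives 0/0; apply L'Hôpital's rule 4 times.
After differentiating numerator and denominator 4 times the quotient is (-3*cos(x) - 24576*tan(4*x)^5 - 40960*tan(4*x)^3 - 16384*tan(4*x))/(-72); at x = 0 this is 1/24.

1/24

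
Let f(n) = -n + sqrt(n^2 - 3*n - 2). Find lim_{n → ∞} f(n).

This has the form ∞ − ∞. Multiply and divide by the conjugate √(n^2 - 3*n - 2) + n.
That gives (-3n - 2) / (√(n^2 - 3*n - 2) + n).
Divide numerator and denominator by n: the limit is -3/(2·1) = -3/2.

-3/2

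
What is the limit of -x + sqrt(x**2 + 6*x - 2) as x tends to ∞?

3

An ∞ − ∞ form. Rationalising with the conjugate, the difference becomes (6x - 2) / (√(x^2 + 6*x - 2) + x).
For large x the denominator behaves like 2·x, so the quotient tends to 6/2 = 3.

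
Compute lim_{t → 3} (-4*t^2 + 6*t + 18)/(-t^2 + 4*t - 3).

9

At t = 3 both the top and bottom vanish — a removable singularity. Factoring out (t - 3) from each leaves (-4*t - 6)/(1 - t), which at t = 3 equals 9.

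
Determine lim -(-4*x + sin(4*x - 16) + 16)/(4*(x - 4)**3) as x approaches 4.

Direct substitution gives 0/0.
Apply L'Hôpital: lim (4*cos(4*x - 16) - 4)/(-12*(x - 4)^2), still 0/0.
Apply L'Hôpital: lim (-16*sin(4*x - 16))/(96 - 24*x), still 0/0.
After 3 applications of L'Hôpital's rule the quotient is (-64*cos(4*x - 16))/(-24); substituting x = 4 gives 8/3.

8/3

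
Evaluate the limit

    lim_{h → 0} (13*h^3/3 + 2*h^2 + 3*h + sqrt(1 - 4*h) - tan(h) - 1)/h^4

-10

Substitution gives 0/0 (the numerator vanishes to order 4).
Expand each term to order h^4: the coefficient of h^4 in √(1 - 4h) is -10 and in −tan(h) is 0.
Lower-order terms cancel with the polynomial part, so the numerator is (-10)·h^4 + o(h^4), and the limit is (-10)/(1) = -10.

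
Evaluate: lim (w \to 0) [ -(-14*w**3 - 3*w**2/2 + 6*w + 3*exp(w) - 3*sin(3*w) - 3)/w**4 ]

Substitution gives 0/0; apply L'Hôpital's rule 4 times.
After differentiating numerator and denominator 4 times the quotient is (3*e^(w) - 243*sin(3*w))/(-24); at w = 0 this is -1/8.

-1/8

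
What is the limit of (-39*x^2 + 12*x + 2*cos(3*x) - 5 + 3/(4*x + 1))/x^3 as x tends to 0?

Substitution gives 0/0 (the numerator vanishes to order 3).
Expand each term to order x^3: the coefficient of x^3 in 2·cos(3x) is 0 and in 3·1/(1 + 4x) is -192.
Lower-order terms cancel with the polynomial part, so the numerator is (-192)·x^3 + o(x^3), and the limit is (-192)/(1) = -192.

-192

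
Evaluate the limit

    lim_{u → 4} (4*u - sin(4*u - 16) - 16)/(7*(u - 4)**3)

32/21

Direct substitution gives 0/0.
Apply L'Hôpital: lim (4 - 4*cos(4*u - 16))/(21*(u - 4)^2), still 0/0.
Apply L'Hôpital: lim (16*sin(4*u - 16))/(42*u - 168), still 0/0.
After 3 applications of L'Hôpital's rule the quotient is (64*cos(4*u - 16))/(42); substituting u = 4 gives 32/21.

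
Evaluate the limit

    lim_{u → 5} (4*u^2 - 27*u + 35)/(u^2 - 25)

13/10

Since u = 5 makes numerator and denominator zero, (u - 5) divides both.
Cancelling it gives (4*u - 7)/(u + 5); now plug in u = 5 to get 13/10.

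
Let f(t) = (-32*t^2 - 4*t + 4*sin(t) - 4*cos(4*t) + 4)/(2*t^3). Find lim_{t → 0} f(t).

Substitution gives 0/0; apply L'Hôpital's rule 3 times.
After differentiating numerator and denominator 3 times the quotient is (-256*sin(4*t) - 4*cos(t))/(12); at t = 0 this is -1/3.

-1/3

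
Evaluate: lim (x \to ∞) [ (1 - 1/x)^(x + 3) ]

Write it as [(1 - 1/x)^x]^(1) · (1 - 1/x)^(3). The bracketed term tends to e^(-1) and the second factor to 1, so the limit is e^(-1).

e^(-1)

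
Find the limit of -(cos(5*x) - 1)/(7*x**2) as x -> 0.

Direct substitution gives 0/0.
Apply L'Hôpital: lim (-5*sin(5*x))/(-14*x), still 0/0.
After 2 applications of L'Hôpital's rule the quotient is (-25*cos(5*x))/(-14); substituting x = 0 gives 25/14.

25/14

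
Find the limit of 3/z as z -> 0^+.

∞

As z → 0⁺, (z) → 0⁺, so (z)^1 → 0⁺ and 3/(z)^1 → ∞.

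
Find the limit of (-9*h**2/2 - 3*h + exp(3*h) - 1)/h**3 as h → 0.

9/2

Direct substitution gives 0/0.
Apply L'Hôpital: lim (-9*h + 3*e^(3*h) - 3)/(3*h^2), still 0/0.
Apply L'Hôpital: lim (9*e^(3*h) - 9)/(6*h), still 0/0.
After 3 applications of L'Hôpital's rule the quotient is (27*e^(3*h))/(6); substituting h = 0 gives 9/2.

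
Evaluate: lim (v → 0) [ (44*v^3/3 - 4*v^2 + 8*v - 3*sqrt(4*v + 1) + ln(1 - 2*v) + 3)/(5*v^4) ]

Substitution gives 0/0; apply L'Hôpital's rule 4 times.
After differentiating numerator and denominator 4 times the quotient is (720/(4*v + 1)^(7/2) - 96/(2*v - 1)^4)/(120); at v = 0 this is 26/5.

26/5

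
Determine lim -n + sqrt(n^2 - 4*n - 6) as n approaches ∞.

An ∞ − ∞ form. Rationalising with the conjugate, the difference becomes (-4n - 6) / (√(n^2 - 4*n - 6) + n).
For large n the denominator behaves like 2·n, so the quotient tends to -4/2 = -2.

-2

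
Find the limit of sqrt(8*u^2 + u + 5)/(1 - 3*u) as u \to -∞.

For large |u|, √(8*u^2 + u + 5) ≈ √8·|u| and the denominator ≈ -3u.
Since u → −∞, |u| = −u, giving −√8/(-3) = 2*√(2)/3.

2*√(2)/3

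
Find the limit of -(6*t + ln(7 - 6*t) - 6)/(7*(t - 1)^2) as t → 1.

18/7

Direct substitution gives 0/0.
Apply L'Hôpital: lim (6 - 6/(7 - 6*t))/(14 - 14*t), still 0/0.
After 2 applications of L'Hôpital's rule the quotient is (-36/(7 - 6*t)^2)/(-14); substituting t = 1 gives 18/7.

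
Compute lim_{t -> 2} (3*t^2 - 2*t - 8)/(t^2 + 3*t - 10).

Direct substitution gives 0/0, so factor. Both numerator and denominator have (t - 2) as a factor.
After cancelling, the expression reduces to (3*t + 4)/(t + 5).
Substituting t = 2 gives 10/7.

10/7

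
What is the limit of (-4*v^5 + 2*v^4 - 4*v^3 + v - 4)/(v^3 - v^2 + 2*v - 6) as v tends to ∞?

-∞

The numerator has higher degree (5 > 3); the quotient behaves like (-4/(1))·v^2 for large |v|.
As v → +∞ this diverges to -∞.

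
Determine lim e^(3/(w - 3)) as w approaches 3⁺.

∞

As w → 3⁺, 3/(w - 3) → +∞, so e^(3/(w - 3)) → ∞.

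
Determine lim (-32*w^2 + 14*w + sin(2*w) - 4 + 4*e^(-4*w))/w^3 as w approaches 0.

Substitution gives 0/0 (the numerator vanishes to order 3).
Expand each term to order w^3: the coefficient of w^3 in 4·e^(-4w) is -128/3 and in sin(2w) is -4/3.
Lower-order terms cancel with the polynomial part, so the numerator is (-44)·w^3 + o(w^3), and the limit is (-44)/(1) = -44.

-44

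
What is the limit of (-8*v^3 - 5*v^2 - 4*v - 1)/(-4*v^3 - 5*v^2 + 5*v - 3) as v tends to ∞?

2

Numerator and denominator both have degree 3.
Dividing every term by v^3, all lower-order terms vanish and the limit is the ratio of leading coefficients, -8/(-4) = 2.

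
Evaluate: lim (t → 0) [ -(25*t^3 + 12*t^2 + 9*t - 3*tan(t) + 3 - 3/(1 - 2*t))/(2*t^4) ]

24

Substitution gives 0/0 (the numerator vanishes to order 4).
Expand each term to order t^4: the coefficient of t^4 in -3·1/(1 - 2t) is -48 and in -3·tan(t) is 0.
Lower-order terms cancel with the polynomial part, so the numerator is (-48)·t^4 + o(t^4), and the limit is (-48)/(-2) = 24.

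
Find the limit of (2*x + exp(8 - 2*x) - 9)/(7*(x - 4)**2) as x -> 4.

Direct substitution gives 0/0.
Apply L'Hôpital: lim (2 - 2*e^(8 - 2*x))/(14*x - 56), still 0/0.
After 2 applications of L'Hôpital's rule the quotient is (4*e^(8 - 2*x))/(14); substituting x = 4 gives 2/7.

2/7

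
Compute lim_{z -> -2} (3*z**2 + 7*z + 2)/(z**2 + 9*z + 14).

At z = -2 both the top and bottom vanish — a removable singularity. Factoring out (z + 2) from each leaves (3*z + 1)/(z + 7), which at z = -2 equals -1.

-1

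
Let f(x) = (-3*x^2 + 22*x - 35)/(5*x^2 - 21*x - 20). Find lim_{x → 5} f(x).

-8/29

At x = 5 both the top and bottom vanish — a removable singularity. Factoring out (x - 5) from each leaves (7 - 3*x)/(5*x + 4), which at x = 5 equals -8/29.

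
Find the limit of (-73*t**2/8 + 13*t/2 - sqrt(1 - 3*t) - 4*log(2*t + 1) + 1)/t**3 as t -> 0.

Substitution gives 0/0; apply L'Hôpital's rule 3 times.
After differentiating numerator and denominator 3 times the quotient is (-64/(2*t + 1)^3 + 81/(8*(1 - 3*t)^(5/2)))/(6); at t = 0 this is -431/48.

-431/48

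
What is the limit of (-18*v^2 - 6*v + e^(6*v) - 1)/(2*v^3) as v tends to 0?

Direct substitution gives 0/0.
Apply L'Hôpital: lim (-36*v + 6*e^(6*v) - 6)/(6*v^2), still 0/0.
Apply L'Hôpital: lim (36*e^(6*v) - 36)/(12*v), still 0/0.
After 3 applications of L'Hôpital's rule the quotient is (216*e^(6*v))/(12); substituting v = 0 gives 18.

18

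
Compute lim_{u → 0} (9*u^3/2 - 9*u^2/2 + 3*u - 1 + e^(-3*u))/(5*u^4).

27/40

Direct substitution gives 0/0.
Apply L'Hôpital: lim (27*u^2/2 - 9*u + 3 - 3*e^(-3*u))/(20*u^3), still 0/0.
Apply L'Hôpital: lim (27*u - 9 + 9*e^(-3*u))/(60*u^2), still 0/0.
Apply L'Hôpital: lim (27 - 27*e^(-3*u))/(120*u), still 0/0.
After 4 applications of L'Hôpital's rule the quotient is (81*e^(-3*u))/(120); substituting u = 0 gives 27/40.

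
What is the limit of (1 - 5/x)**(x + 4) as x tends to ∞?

Let L be the limit and take ln: ln L = lim (x + 4)·ln(1 - 5/x) = lim (x + 4)·(-5/x + O(1/x²)) = -5.
Hence L = e^(-5).

e^(-5)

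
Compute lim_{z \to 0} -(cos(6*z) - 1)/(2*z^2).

Direct substitution gives 0/0.
Apply L'Hôpital: lim (-6*sin(6*z))/(-4*z), still 0/0.
After 2 applications of L'Hôpital's rule the quotient is (-36*cos(6*z))/(-4); substituting z = 0 gives 9.

9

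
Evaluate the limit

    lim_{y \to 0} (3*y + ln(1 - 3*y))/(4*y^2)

-9/8

Direct substitution gives 0/0.
Apply L'Hôpital: lim (3 - 3/(1 - 3*y))/(8*y), still 0/0.
After 2 applications of L'Hôpital's rule the quotient is (-9/(1 - 3*y)^2)/(8); substituting y = 0 gives -9/8.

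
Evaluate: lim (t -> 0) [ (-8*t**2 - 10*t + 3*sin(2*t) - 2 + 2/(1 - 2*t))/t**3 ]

12

Substitution gives 0/0; apply L'Hôpital's rule 3 times.
After differentiating numerator and denominator 3 times the quotient is (-24*cos(2*t) + 96/(2*t - 1)^4)/(6); at t = 0 this is 12.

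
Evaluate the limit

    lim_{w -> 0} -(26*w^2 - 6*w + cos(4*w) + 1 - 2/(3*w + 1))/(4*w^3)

Substitution gives 0/0; apply L'Hôpital's rule 3 times.
After differentiating numerator and denominator 3 times the quotient is (64*sin(4*w) + 324/(3*w + 1)^4)/(-24); at w = 0 this is -27/2.

-27/2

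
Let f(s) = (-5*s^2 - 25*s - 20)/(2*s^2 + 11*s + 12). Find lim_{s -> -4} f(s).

Direct substitution gives 0/0, so factor. Both numerator and denominator have (s + 4) as a factor.
After cancelling, the expression reduces to (-5*s - 5)/(2*s + 3).
Substituting s = -4 gives -3.

-3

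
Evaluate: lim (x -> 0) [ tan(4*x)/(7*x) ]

4/7

Substitution gives 0/0.
Since tan(u)/u → 1 as u → 0, tan(4x)/(4x) → 1 and the limit is 4/7.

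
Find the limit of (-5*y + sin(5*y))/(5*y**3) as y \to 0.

-25/6

Direct substitution gives 0/0.
Apply L'Hôpital: lim (5*cos(5*y) - 5)/(15*y^2), still 0/0.
Apply L'Hôpital: lim (-25*sin(5*y))/(30*y), still 0/0.
After 3 applications of L'Hôpital's rule the quotient is (-125*cos(5*y))/(30); substituting y = 0 gives -25/6.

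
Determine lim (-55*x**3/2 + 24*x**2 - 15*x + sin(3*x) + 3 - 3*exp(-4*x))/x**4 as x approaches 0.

Substitution gives 0/0 (the numerator vanishes to order 4).
Expand each term to order x^4: the coefficient of x^4 in sin(3x) is 0 and in -3·e^(-4x) is -32.
Lower-order terms cancel with the polynomial part, so the numerator is (-32)·x^4 + o(x^4), and the limit is (-32)/(1) = -32.

-32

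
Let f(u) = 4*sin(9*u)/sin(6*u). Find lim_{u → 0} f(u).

6

Substitution gives 0/0.
Divide numerator and denominator by u: sin(9u)/u → 9 and sin(6u)/u → 6, so the limit is 4·9/6 = 6.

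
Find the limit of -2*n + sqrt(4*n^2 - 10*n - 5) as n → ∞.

This has the form ∞ − ∞. Multiply and divide by the conjugate √(4*n^2 - 10*n - 5) + 2n.
That gives (-10n - 5) / (√(4*n^2 - 10*n - 5) + 2n).
Divide numerator and denominator by n: the limit is -10/(2·2) = -5/2.

-5/2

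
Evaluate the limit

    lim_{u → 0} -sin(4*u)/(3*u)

-4/3

Substitution gives 0/0.
Write it as (4/(-3))·sin(4u)/(4u); since sin(θ)/θ → 1, the limit is -4/3.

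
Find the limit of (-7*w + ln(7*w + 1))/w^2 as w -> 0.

Direct substitution gives 0/0.
Apply L'Hôpital: lim (-7 + 7/(7*w + 1))/(2*w), still 0/0.
After 2 applications of L'Hôpital's rule the quotient is (-49/(7*w + 1)^2)/(2); substituting w = 0 gives -49/2.

-49/2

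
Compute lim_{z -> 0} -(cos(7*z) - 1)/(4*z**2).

Direct substitution gives 0/0.
Apply L'Hôpital: lim (-7*sin(7*z))/(-8*z), still 0/0.
After 2 applications of L'Hôpital's rule the quotient is (-49*cos(7*z))/(-8); substituting z = 0 gives 49/8.

49/8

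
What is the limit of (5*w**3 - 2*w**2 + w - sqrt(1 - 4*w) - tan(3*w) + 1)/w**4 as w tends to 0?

Substitution gives 0/0 (the numerator vanishes to order 4).
Expand each term to order w^4: the coefficient of w^4 in −√(1 - 4w) is 10 and in −tan(3w) is 0.
Lower-order terms cancel with the polynomial part, so the numerator is (10)·w^4 + o(w^4), and the limit is (10)/(1) = 10.

10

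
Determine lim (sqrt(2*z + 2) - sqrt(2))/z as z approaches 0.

Substitution gives 0/0. Multiply numerator and denominator by the conjugate √(2 + 2z) + √2.
The numerator becomes (2 + 2z) − 2 = 2z, so the expression simplifies to 2/(√(2 + 2z) + √2).
Letting z → 0 gives 2/(2√2) = √(2)/2.

√(2)/2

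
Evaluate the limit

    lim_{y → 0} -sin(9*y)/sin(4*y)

Substitution gives 0/0.
Divide numerator and denominator by y: sin(9y)/y → 9 and sin(4y)/y → 4, so the limit is -1·9/4 = -9/4.

-9/4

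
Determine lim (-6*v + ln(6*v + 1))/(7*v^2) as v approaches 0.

-18/7

Direct substitution gives 0/0.
Apply L'Hôpital: lim (-6 + 6/(6*v + 1))/(14*v), still 0/0.
After 2 applications of L'Hôpital's rule the quotient is (-36/(6*v + 1)^2)/(14); substituting v = 0 gives -18/7.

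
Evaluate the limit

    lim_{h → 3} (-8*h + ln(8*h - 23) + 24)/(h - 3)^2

-32

Direct substitution gives 0/0.
Apply L'Hôpital: lim (-8 + 8/(8*h - 23))/(2*h - 6), still 0/0.
After 2 applications of L'Hôpital's rule the quotient is (-64/(8*h - 23)^2)/(2); substituting h = 3 gives -32.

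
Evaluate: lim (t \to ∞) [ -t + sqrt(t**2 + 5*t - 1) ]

5/2

An ∞ − ∞ form. Rationalising with the conjugate, the difference becomes (5t - 1) / (√(t^2 + 5*t - 1) + t).
For large t the denominator behaves like 2·t, so the quotient tends to 5/2 = 5/2.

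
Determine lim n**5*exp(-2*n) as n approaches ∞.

0

Write as n^5/e^{2n}, an ∞/∞ form.
Exponential growth dominates any polynomial, so repeated L'Hôpital (or the standard result) gives 0.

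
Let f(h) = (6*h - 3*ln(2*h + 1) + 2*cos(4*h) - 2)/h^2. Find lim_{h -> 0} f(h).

-10

Substitution gives 0/0 (the numerator vanishes to order 2).
Expand each term to order h^2: the coefficient of h^2 in 2·cos(4h) is -16 and in -3·ln(1 + 2h) is 6.
Lower-order terms cancel with the polynomial part, so the numerator is (-10)·h^2 + o(h^2), and the limit is (-10)/(1) = -10.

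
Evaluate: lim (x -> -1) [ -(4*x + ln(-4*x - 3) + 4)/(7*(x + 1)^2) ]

8/7

Direct substitution gives 0/0.
Apply L'Hôpital: lim (4 - 4/(-4*x - 3))/(-14*x - 14), still 0/0.
After 2 applications of L'Hôpital's rule the quotient is (-16/(-4*x - 3)^2)/(-14); substituting x = -1 gives 8/7.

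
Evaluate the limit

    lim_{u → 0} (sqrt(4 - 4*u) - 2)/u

-1

A 0/0 form; rationalise with √(4 - 4u) + √4. This collapses the numerator to -4u, leaving -4/(√(4 - 4u) + √4) → -4/(2√4) = -1.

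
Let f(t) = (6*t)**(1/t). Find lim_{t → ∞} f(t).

Base → ∞ and exponent → 0: an ∞^0 form.
Take logs: (1/t)·ln(6·t^1) = (ln 6 + 1·ln t)/t → 0.
So the limit is e^0 = 1.

1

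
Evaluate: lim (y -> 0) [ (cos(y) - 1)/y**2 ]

Direct substitution gives 0/0.
Apply L'Hôpital: lim (-sin(y))/(2*y), still 0/0.
After 2 applications of L'Hôpital's rule the quotient is (-cos(y))/(2); substituting y = 0 gives -1/2.

-1/2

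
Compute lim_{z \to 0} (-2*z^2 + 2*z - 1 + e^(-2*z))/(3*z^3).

Direct substitution gives 0/0.
Apply L'Hôpital: lim (-4*z + 2 - 2*e^(-2*z))/(9*z^2), still 0/0.
Apply L'Hôpital: lim (-4 + 4*e^(-2*z))/(18*z), still 0/0.
After 3 applications of L'Hôpital's rule the quotient is (-8*e^(-2*z))/(18); substituting z = 0 gives -4/9.

-4/9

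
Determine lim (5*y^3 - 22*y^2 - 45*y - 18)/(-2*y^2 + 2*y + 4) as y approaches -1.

At y = -1 both the top and bottom vanish — a removable singularity. Factoring out (y + 1) from each leaves (5*y^2 - 27*y - 18)/(4 - 2*y), which at y = -1 equals 7/3.

7/3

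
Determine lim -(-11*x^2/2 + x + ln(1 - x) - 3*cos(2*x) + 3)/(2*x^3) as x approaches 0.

Substitution gives 0/0; apply L'Hôpital's rule 3 times.
After differentiating numerator and denominator 3 times the quotient is (-24*sin(2*x) + 2/(x - 1)^3)/(-12); at x = 0 this is 1/6.

1/6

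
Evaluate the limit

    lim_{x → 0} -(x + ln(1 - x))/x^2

Direct substitution gives 0/0.
Apply L'Hôpital: lim (1 - 1/(1 - x))/(-2*x), still 0/0.
After 2 applications of L'Hôpital's rule the quotient is (-1/(1 - x)^2)/(-2); substituting x = 0 gives 1/2.

1/2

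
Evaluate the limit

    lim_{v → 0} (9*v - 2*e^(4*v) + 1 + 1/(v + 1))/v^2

Substitution gives 0/0 (the numerator vanishes to order 2).
Expand each term to order v^2: the coefficient of v^2 in -2·e^(4v) is -16 and in 1/(1 + v) is 1.
Lower-order terms cancel with the polynomial part, so the numerator is (-15)·v^2 + o(v^2), and the limit is (-15)/(1) = -15.

-15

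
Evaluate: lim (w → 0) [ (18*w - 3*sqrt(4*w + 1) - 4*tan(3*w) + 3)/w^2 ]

Substitution gives 0/0; apply L'Hôpital's rule 2 times.
After differentiating numerator and denominator 2 times the quotient is (-72*tan(3*w)/cos(3*w)^2 + 12/(4*w + 1)^(3/2))/(2); at w = 0 this is 6.

6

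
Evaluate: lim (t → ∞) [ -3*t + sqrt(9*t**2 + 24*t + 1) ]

This has the form ∞ − ∞. Multiply and divide by the conjugate √(9*t^2 + 24*t + 1) + 3t.
That gives (24t + 1) / (√(9*t^2 + 24*t + 1) + 3t).
Divide numerator and denominator by t: the limit is 24/(2·3) = 4.

4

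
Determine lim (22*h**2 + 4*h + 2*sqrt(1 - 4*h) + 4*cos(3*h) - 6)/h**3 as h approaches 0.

-8

Substitution gives 0/0; apply L'Hôpital's rule 3 times.
After differentiating numerator and denominator 3 times the quotient is (108*sin(3*h) - 48/(1 - 4*h)^(5/2))/(6); at h = 0 this is -8.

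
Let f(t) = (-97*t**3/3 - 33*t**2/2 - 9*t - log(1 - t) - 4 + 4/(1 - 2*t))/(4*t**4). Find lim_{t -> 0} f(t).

257/16

Substitution gives 0/0; apply L'Hôpital's rule 4 times.
After differentiating numerator and denominator 4 times the quotient is (-1536/(2*t - 1)^5 + 6/(t - 1)^4)/(96); at t = 0 this is 257/16.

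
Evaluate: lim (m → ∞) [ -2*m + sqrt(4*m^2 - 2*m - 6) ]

-1/2

This has the form ∞ − ∞. Multiply and divide by the conjugate √(4*m^2 - 2*m - 6) + 2m.
That gives (-2m - 6) / (√(4*m^2 - 2*m - 6) + 2m).
Divide numerator and denominator by m: the limit is -2/(2·2) = -1/2.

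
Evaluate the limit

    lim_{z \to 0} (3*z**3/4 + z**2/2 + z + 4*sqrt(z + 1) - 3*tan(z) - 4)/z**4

Substitution gives 0/0 (the numerator vanishes to order 4).
Expand each term to order z^4: the coefficient of z^4 in -3·tan(z) is 0 and in 4·√(1 + z) is -5/32.
Lower-order terms cancel with the polynomial part, so the numerator is (-5/32)·z^4 + o(z^4), and the limit is (-5/32)/(1) = -5/32.

-5/32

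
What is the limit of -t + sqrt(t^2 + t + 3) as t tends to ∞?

1/2

An ∞ − ∞ form. Rationalising with the conjugate, the difference becomes (t + 3) / (√(t^2 + t + 3) + t).
For large t the denominator behaves like 2·t, so the quotient tends to 1/2 = 1/2.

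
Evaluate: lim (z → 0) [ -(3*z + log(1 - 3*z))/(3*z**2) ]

3/2

Direct substitution gives 0/0.
Apply L'Hôpital: lim (3 - 3/(1 - 3*z))/(-6*z), still 0/0.
After 2 applications of L'Hôpital's rule the quotient is (-9/(1 - 3*z)^2)/(-6); substituting z = 0 gives 3/2.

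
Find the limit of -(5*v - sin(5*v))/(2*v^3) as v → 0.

-125/12

Direct substitution gives 0/0.
Apply L'Hôpital: lim (5 - 5*cos(5*v))/(-6*v^2), still 0/0.
Apply L'Hôpital: lim (25*sin(5*v))/(-12*v), still 0/0.
After 3 applications of L'Hôpital's rule the quotient is (125*cos(5*v))/(-12); substituting v = 0 gives -125/12.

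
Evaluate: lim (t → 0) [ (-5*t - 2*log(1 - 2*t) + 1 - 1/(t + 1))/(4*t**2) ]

3/4

Substitution gives 0/0 (the numerator vanishes to order 2).
Expand each term to order t^2: the coefficient of t^2 in -2·ln(1 - 2t) is 4 and in −1/(1 + t) is -1.
Lower-order terms cancel with the polynomial part, so the numerator is (3)·t^2 + o(t^2), and the limit is (3)/(4) = 3/4.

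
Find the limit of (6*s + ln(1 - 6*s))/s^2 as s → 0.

Direct substitution gives 0/0.
Apply L'Hôpital: lim (6 - 6/(1 - 6*s))/(2*s), still 0/0.
After 2 applications of L'Hôpital's rule the quotient is (-36/(1 - 6*s)^2)/(2); substituting s = 0 gives -18.

-18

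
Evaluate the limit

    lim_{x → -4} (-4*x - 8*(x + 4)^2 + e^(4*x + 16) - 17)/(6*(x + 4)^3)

16/9

Direct substitution gives 0/0.
Apply L'Hôpital: lim (-16*x + 4*e^(4*x + 16) - 68)/(18*(x + 4)^2), still 0/0.
Apply L'Hôpital: lim (16*e^(4*x + 16) - 16)/(36*x + 144), still 0/0.
After 3 applications of L'Hôpital's rule the quotient is (64*e^(4*x + 16))/(36); substituting x = -4 gives 16/9.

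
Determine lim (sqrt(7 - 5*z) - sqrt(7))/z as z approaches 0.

A 0/0 form; rationalise with √(7 - 5z) + √7. This collapses the numerator to -5z, leaving -5/(√(7 - 5z) + √7) → -5/(2√7) = -5*√(7)/14.

-5*√(7)/14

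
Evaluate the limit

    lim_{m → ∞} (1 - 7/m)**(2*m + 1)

Write it as [(1 - 7/m)^m]^(2) · (1 - 7/m)^(1). The bracketed term tends to e^(-7) and the second factor to 1, so the limit is e^(-14).

e^(-14)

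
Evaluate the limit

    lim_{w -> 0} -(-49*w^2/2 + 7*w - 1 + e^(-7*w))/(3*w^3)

343/18

Direct substitution gives 0/0.
Apply L'Hôpital: lim (-49*w + 7 - 7*e^(-7*w))/(-9*w^2), still 0/0.
Apply L'Hôpital: lim (-49 + 49*e^(-7*w))/(-18*w), still 0/0.
After 3 applications of L'Hôpital's rule the quotient is (-343*e^(-7*w))/(-18); substituting w = 0 gives 343/18.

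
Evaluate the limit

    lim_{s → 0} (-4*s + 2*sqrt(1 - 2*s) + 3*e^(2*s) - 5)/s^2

5

Substitution gives 0/0 (the numerator vanishes to order 2).
Expand each term to order s^2: the coefficient of s^2 in 2·√(1 - 2s) is -1 and in 3·e^(2s) is 6.
Lower-order terms cancel with the polynomial part, so the numerator is (5)·s^2 + o(s^2), and the limit is (5)/(1) = 5.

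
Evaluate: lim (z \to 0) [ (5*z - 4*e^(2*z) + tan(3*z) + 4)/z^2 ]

-8

Substitution gives 0/0 (the numerator vanishes to order 2).
Expand each term to order z^2: the coefficient of z^2 in -4·e^(2z) is -8 and in tan(3z) is 0.
Lower-order terms cancel with the polynomial part, so the numerator is (-8)·z^2 + o(z^2), and the limit is (-8)/(1) = -8.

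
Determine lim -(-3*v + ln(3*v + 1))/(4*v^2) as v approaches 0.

Direct substitution gives 0/0.
Apply L'Hôpital: lim (-3 + 3/(3*v + 1))/(-8*v), still 0/0.
After 2 applications of L'Hôpital's rule the quotient is (-9/(3*v + 1)^2)/(-8); substituting v = 0 gives 9/8.

9/8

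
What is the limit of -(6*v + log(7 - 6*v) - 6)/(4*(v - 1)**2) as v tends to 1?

9/2

Direct substitution gives 0/0.
Apply L'Hôpital: lim (6 - 6/(7 - 6*v))/(8 - 8*v), still 0/0.
After 2 applications of L'Hôpital's rule the quotient is (-36/(7 - 6*v)^2)/(-8); substituting v = 1 gives 9/2.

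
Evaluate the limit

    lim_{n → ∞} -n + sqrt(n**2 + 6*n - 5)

This has the form ∞ − ∞. Multiply and divide by the conjugate √(n^2 + 6*n - 5) + n.
That gives (6n - 5) / (√(n^2 + 6*n - 5) + n).
Divide numerator and denominator by n: the limit is 6/(2·1) = 3.

3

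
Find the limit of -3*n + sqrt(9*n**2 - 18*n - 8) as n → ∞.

An ∞ − ∞ form. Rationalising with the conjugate, the difference becomes (-18n - 8) / (√(9*n^2 - 18*n - 8) + 3n).
For large n the denominator behaves like 2·3n, so the quotient tends to -18/6 = -3.

-3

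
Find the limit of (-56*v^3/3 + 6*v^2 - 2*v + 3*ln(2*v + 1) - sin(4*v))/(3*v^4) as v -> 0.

-4

Substitution gives 0/0 (the numerator vanishes to order 4).
Expand each term to order v^4: the coefficient of v^4 in 3·ln(1 + 2v) is -12 and in −sin(4v) is 0.
Lower-order terms cancel with the polynomial part, so the numerator is (-12)·v^4 + o(v^4), and the limit is (-12)/(3) = -4.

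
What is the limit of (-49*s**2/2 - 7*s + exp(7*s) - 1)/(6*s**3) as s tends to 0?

Direct substitution gives 0/0.
Apply L'Hôpital: lim (-49*s + 7*e^(7*s) - 7)/(18*s^2), still 0/0.
Apply L'Hôpital: lim (49*e^(7*s) - 49)/(36*s), still 0/0.
After 3 applications of L'Hôpital's rule the quotient is (343*e^(7*s))/(36); substituting s = 0 gives 343/36.

343/36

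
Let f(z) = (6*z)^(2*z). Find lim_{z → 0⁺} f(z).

Base → 0⁺ and exponent → 0⁺: a 0^0 form.
Take logs: 2z·ln(6z). This is 0·(−∞); rewriting as ln(6z)/(1/(2z)) and applying L'Hôpital gives 0.
Hence the limit is e^0 = 1.

1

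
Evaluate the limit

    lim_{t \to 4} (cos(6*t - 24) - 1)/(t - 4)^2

-18

Direct substitution gives 0/0.
Apply L'Hôpital: lim (-6*sin(6*t - 24))/(2*t - 8), still 0/0.
After 2 applications of L'Hôpital's rule the quotient is (-36*cos(6*t - 24))/(2); substituting t = 4 gives -18.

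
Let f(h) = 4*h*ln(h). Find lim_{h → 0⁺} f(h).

0

This is a 0·(−∞) form. Rewrite as 4·ln(h) / h^(−1) and apply L'Hôpital:
the derivative quotient is 4·(1/h) / (−1·h^(−2)) = (-4/1)·h^1 → 0.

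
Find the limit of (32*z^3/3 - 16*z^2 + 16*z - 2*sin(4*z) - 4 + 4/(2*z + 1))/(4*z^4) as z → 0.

16

Substitution gives 0/0; apply L'Hôpital's rule 4 times.
After differentiating numerator and denominator 4 times the quotient is (-512*sin(4*z) + 1536/(2*z + 1)^5)/(96); at z = 0 this is 16.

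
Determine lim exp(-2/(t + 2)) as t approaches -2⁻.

∞

As t → -2⁻, -2/(t + 2) → +∞, so e^(-2/(t + 2)) → ∞.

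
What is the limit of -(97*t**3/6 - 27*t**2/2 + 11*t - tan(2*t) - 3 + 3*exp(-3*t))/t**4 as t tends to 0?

Substitution gives 0/0; apply L'Hôpital's rule 4 times.
After differentiating numerator and denominator 4 times the quotient is (-384*tan(2*t)^5 - 640*tan(2*t)^3 - 256*tan(2*t) + 243*e^(-3*t))/(-24); at t = 0 this is -81/8.

-81/8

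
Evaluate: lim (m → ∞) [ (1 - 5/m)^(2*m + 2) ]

Write it as [(1 - 5/m)^m]^(2) · (1 - 5/m)^(2). The bracketed term tends to e^(-5) and the second factor to 1, so the limit is e^(-10).

e^(-10)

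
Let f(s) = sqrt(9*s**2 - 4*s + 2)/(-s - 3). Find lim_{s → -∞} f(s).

3

For large |s|, √(9*s^2 - 4*s + 2) ≈ √9·|s| and the denominator ≈ -s.
Since s → −∞, |s| = −s, giving −√9/(-1) = 3.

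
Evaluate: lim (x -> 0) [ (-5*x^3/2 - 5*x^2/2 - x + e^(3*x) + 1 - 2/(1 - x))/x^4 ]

Substitution gives 0/0 (the numerator vanishes to order 4).
Expand each term to order x^4: the coefficient of x^4 in e^(3x) is 27/8 and in -2·1/(1 - x) is -2.
Lower-order terms cancel with the polynomial part, so the numerator is (11/8)·x^4 + o(x^4), and the limit is (11/8)/(1) = 11/8.

11/8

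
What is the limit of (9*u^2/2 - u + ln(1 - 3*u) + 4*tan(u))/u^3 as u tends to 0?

Substitution gives 0/0 (the numerator vanishes to order 3).
Expand each term to order u^3: the coefficient of u^3 in 4·tan(u) is 4/3 and in ln(1 - 3u) is -9.
Lower-order terms cancel with the polynomial part, so the numerator is (-23/3)·u^3 + o(u^3), and the limit is (-23/3)/(1) = -23/3.

-23/3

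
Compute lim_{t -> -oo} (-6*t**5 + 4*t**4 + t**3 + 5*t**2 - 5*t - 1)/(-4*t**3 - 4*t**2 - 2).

∞

The numerator has higher degree (5 > 3); the quotient behaves like (-6/(-4))·t^2 for large |t|.
As t → −∞ this diverges to ∞.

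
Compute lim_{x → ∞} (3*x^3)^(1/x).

Base → ∞ and exponent → 0: an ∞^0 form.
Take logs: (1/x)·ln(3·x^3) = (ln 3 + 3·ln x)/x → 0.
So the limit is e^0 = 1.

1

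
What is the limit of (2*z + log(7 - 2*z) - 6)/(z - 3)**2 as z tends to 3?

-2

Direct substitution gives 0/0.
Apply L'Hôpital: lim (2 - 2/(7 - 2*z))/(2*z - 6), still 0/0.
After 2 applications of L'Hôpital's rule the quotient is (-4/(7 - 2*z)^2)/(2); substituting z = 3 gives -2.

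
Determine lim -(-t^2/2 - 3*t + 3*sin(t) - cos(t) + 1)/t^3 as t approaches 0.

1/2

Substitution gives 0/0 (the numerator vanishes to order 3).
Expand each term to order t^3: the coefficient of t^3 in 3·sin(t) is -1/2 and in −cos(t) is 0.
Lower-order terms cancel with the polynomial part, so the numerator is (-1/2)·t^3 + o(t^3), and the limit is (-1/2)/(-1) = 1/2.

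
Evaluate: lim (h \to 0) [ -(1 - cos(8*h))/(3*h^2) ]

-32/3

Substitution gives 0/0.
Use (1 − cos u)/u² → 1/2 with u = 8h: the limit is 8²/(2·(-3)) = -32/3.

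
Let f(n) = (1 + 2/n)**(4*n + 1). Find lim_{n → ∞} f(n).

Write it as [(1 + 2/n)^n]^(4) · (1 + 2/n)^(1). The bracketed term tends to e^(2) and the second factor to 1, so the limit is e^(8).

e^(8)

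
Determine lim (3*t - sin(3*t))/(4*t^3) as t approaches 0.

9/8

Direct substitution gives 0/0.
Apply L'Hôpital: lim (3 - 3*cos(3*t))/(12*t^2), still 0/0.
Apply L'Hôpital: lim (9*sin(3*t))/(24*t), still 0/0.
After 3 applications of L'Hôpital's rule the quotient is (27*cos(3*t))/(24); substituting t = 0 gives 9/8.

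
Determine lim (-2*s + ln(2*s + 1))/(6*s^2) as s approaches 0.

-1/3

Direct substitution gives 0/0.
Apply L'Hôpital: lim (-2 + 2/(2*s + 1))/(12*s), still 0/0.
After 2 applications of L'Hôpital's rule the quotient is (-4/(2*s + 1)^2)/(12); substituting s = 0 gives -1/3.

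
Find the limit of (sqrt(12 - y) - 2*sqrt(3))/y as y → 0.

Substitution gives 0/0. Multiply numerator and denominator by the conjugate √(12 - y) + √12.
The numerator becomes (12 - y) − 12 = -y, so the expression simplifies to -1/(√(12 - y) + √12).
Letting y → 0 gives -1/(2√12) = -√(3)/12.

-√(3)/12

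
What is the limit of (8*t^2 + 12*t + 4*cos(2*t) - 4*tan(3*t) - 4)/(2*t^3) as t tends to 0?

Substitution gives 0/0; apply L'Hôpital's rule 3 times.
After differentiating numerator and denominator 3 times the quotient is (32*sin(2*t) - 648*tan(3*t)^4 - 864*tan(3*t)^2 - 216)/(12); at t = 0 this is -18.

-18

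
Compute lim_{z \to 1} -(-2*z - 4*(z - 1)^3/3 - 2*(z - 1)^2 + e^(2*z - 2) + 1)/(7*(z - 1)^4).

Direct substitution gives 0/0.
Apply L'Hôpital: lim (-4*z - 4*(z - 1)^2 + 2*e^(2*z - 2) + 2)/(-28*(z - 1)^3), still 0/0.
Apply L'Hôpital: lim (-8*z + 4*e^(2*z - 2) + 4)/(-84*(z - 1)^2), still 0/0.
Apply L'Hôpital: lim (8*e^(2*z - 2) - 8)/(168 - 168*z), still 0/0.
After 4 applications of L'Hôpital's rule the quotient is (16*e^(2*z - 2))/(-168); substituting z = 1 gives -2/21.

-2/21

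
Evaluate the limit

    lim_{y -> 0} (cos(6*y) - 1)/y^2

-18

Direct substitution gives 0/0.
Apply L'Hôpital: lim (-6*sin(6*y))/(2*y), still 0/0.
After 2 applications of L'Hôpital's rule the quotient is (-36*cos(6*y))/(2); substituting y = 0 gives -18.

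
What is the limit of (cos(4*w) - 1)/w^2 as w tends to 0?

Direct substitution gives 0/0.
Apply L'Hôpital: lim (-4*sin(4*w))/(2*w), still 0/0.
After 2 applications of L'Hôpital's rule the quotient is (-16*cos(4*w))/(2); substituting w = 0 gives -8.

-8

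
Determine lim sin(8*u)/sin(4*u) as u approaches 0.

2

Substitution gives 0/0.
Divide numerator and denominator by u: sin(8u)/u → 8 and sin(4u)/u → 4, so the limit is 1·8/4 = 2.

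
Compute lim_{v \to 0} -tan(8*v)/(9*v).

-8/9

Substitution gives 0/0.
Since tan(u)/u → 1 as u → 0, tan(8v)/(8v) → 1 and the limit is 8/(-9) = -8/9.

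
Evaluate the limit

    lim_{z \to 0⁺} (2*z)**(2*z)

Base → 0⁺ and exponent → 0⁺: a 0^0 form.
Take logs: 2z·ln(2z). This is 0·(−∞); rewriting as ln(2z)/(1/(2z)) and applying L'Hôpital gives 0.
Hence the limit is e^0 = 1.

1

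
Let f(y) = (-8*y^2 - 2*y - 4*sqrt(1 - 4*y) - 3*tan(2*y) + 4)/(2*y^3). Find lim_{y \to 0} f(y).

4

Substitution gives 0/0; apply L'Hôpital's rule 3 times.
After differentiating numerator and denominator 3 times the quotient is (-96*tan(2*y)^2/cos(2*y)^2 - 48/cos(2*y)^4 + 96/(1 - 4*y)^(5/2))/(12); at y = 0 this is 4.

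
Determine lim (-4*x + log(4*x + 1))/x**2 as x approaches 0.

-8

Direct substitution gives 0/0.
Apply L'Hôpital: lim (-4 + 4/(4*x + 1))/(2*x), still 0/0.
After 2 applications of L'Hôpital's rule the quotient is (-16/(4*x + 1)^2)/(2); substituting x = 0 gives -8.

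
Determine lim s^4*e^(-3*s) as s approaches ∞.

Write as s^4/e^{3s}, an ∞/∞ form.
Exponential growth dominates any polynomial, so repeated L'Hôpital (or the standard result) gives 0.

0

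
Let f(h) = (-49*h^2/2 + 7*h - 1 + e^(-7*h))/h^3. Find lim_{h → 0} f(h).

Direct substitution gives 0/0.
Apply L'Hôpital: lim (-49*h + 7 - 7*e^(-7*h))/(3*h^2), still 0/0.
Apply L'Hôpital: lim (-49 + 49*e^(-7*h))/(6*h), still 0/0.
After 3 applications of L'Hôpital's rule the quotient is (-343*e^(-7*h))/(6); substituting h = 0 gives -343/6.

-343/6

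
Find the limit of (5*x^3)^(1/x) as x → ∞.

1

Base → ∞ and exponent → 0: an ∞^0 form.
Take logs: (1/x)·ln(5·x^3) = (ln 5 + 3·ln x)/x → 0.
So the limit is e^0 = 1.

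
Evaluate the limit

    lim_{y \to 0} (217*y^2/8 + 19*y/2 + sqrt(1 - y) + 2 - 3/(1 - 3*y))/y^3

Substitution gives 0/0; apply L'Hôpital's rule 3 times.
After differentiating numerator and denominator 3 times the quotient is (-486/(3*y - 1)^4 - 3/(8*(1 - y)^(5/2)))/(6); at y = 0 this is -1297/16.

-1297/16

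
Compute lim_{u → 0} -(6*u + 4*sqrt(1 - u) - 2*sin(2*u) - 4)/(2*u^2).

Substitution gives 0/0; apply L'Hôpital's rule 2 times.
After differentiating numerator and denominator 2 times the quotient is (8*sin(2*u) - 1/(1 - u)^(3/2))/(-4); at u = 0 this is 1/4.

1/4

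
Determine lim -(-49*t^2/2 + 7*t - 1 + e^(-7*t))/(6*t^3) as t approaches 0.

Direct substitution gives 0/0.
Apply L'Hôpital: lim (-49*t + 7 - 7*e^(-7*t))/(-18*t^2), still 0/0.
Apply L'Hôpital: lim (-49 + 49*e^(-7*t))/(-36*t), still 0/0.
After 3 applications of L'Hôpital's rule the quotient is (-343*e^(-7*t))/(-36); substituting t = 0 gives 343/36.

343/36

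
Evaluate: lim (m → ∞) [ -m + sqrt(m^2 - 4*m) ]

-2

An ∞ − ∞ form. Rationalising with the conjugate, the difference becomes (-4m) / (√(m^2 - 4*m) + m).
For large m the denominator behaves like 2·m, so the quotient tends to -4/2 = -2.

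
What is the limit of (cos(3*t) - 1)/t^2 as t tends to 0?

-9/2

Direct substitution gives 0/0.
Apply L'Hôpital: lim (-3*sin(3*t))/(2*t), still 0/0.
After 2 applications of L'Hôpital's rule the quotient is (-9*cos(3*t))/(2); substituting t = 0 gives -9/2.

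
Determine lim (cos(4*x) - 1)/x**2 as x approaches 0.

-8

Direct substitution gives 0/0.
Apply L'Hôpital: lim (-4*sin(4*x))/(2*x), still 0/0.
After 2 applications of L'Hôpital's rule the quotient is (-16*cos(4*x))/(2); substituting x = 0 gives -8.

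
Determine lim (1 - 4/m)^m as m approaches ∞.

Write it as [(1 - 4/m)^m]^(1) · (1 - 4/m)^(0). The bracketed term tends to e^(-4) and the second factor to 1, so the limit is e^(-4).

e^(-4)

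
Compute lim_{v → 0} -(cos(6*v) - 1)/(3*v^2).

6

Direct substitution gives 0/0.
Apply L'Hôpital: lim (-6*sin(6*v))/(-6*v), still 0/0.
After 2 applications of L'Hôpital's rule the quotient is (-36*cos(6*v))/(-6); substituting v = 0 gives 6.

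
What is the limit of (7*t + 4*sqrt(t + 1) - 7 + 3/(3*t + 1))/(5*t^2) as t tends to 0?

Substitution gives 0/0 (the numerator vanishes to order 2).
Expand each term to order t^2: the coefficient of t^2 in 3·1/(1 + 3t) is 27 and in 4·√(1 + t) is -1/2.
Lower-order terms cancel with the polynomial part, so the numerator is (53/2)·t^2 + o(t^2), and the limit is (53/2)/(5) = 53/10.

53/10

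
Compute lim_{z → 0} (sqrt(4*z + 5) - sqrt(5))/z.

A 0/0 form; rationalise with √(5 + 4z) + √5. This collapses the numerator to 4z, leaving 4/(√(5 + 4z) + √5) → 4/(2√5) = 2*√(5)/5.

2*√(5)/5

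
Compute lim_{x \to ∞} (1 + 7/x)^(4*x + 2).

e^(28)

The base → 1 and the exponent → ∞: a 1^∞ form.
Take logarithms: (4x + 2)·ln(1 + 7/x). Since ln(1+u) ~ u for small u, this behaves like (4x)·(7/x) → 28.
So the limit is e^(28).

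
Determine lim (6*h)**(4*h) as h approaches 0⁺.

1

Base → 0⁺ and exponent → 0⁺: a 0^0 form.
Take logs: 4h·ln(6h). This is 0·(−∞); rewriting as ln(6h)/(1/(4h)) and applying L'Hôpital gives 0.
Hence the limit is e^0 = 1.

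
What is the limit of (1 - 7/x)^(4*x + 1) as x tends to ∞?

e^(-28)

The base → 1 and the exponent → ∞: a 1^∞ form.
Take logarithms: (4x + 1)·ln(1 - 7/x). Since ln(1+u) ~ u for small u, this behaves like (4x)·(-7/x) → -28.
So the limit is e^(-28).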